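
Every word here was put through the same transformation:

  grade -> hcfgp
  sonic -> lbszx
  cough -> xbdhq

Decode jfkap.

g(6)→h(7) and r(17)→c(2) fit y≡9x+5 (mod 26); the inverse of 9 mod 26 is 3. Treating letters as 0–25, the rule is x ↦ 9x + 5 (mod 26).
Undoing it on jfkap: j(9)→3·(9−5)≡12=m; f(5)→3·(5−5)≡0=a; k(10)→3·(10−5)≡15=p; a(0)→3·(0−5)≡11=l; p(15)→3·(15−5)≡4=e (all mod 26).

maple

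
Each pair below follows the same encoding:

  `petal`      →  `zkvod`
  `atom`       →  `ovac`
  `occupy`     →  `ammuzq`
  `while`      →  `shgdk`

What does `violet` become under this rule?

Each letter's alphabet position (a=0..z=25) is mapped through 25·x+14 mod 26 — an affine cipher.
Applying it to violet: v(21)→25·21+14≡19=t; i(8)→25·8+14≡6=g; o(14)→25·14+14≡0=a; l(11)→25·11+14≡3=d; e(4)→25·4+14≡10=k; t(19)→25·19+14≡21=v (all mod 26).

tgadkv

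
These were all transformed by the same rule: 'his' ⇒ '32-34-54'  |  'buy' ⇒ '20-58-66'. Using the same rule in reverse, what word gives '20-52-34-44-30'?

With a=1..z=26, the number is 2·pos + 16.
Undoing it on 20-52-34-44-30: 20→(20−16)÷2=2=b, 52→(52−16)÷2=18=r, 34→(34−16)÷2=9=i, 44→(44−16)÷2=14=n, 30→(30−16)÷2=7=g.

bring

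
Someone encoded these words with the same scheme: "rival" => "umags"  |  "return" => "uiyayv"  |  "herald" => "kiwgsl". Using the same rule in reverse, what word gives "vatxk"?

sword

In rival: r→u is +3, i→m is +4, v→a is +5, a→g is +6 — the shift increases by 1 each position. Letter i (0-indexed) is shifted by i+3, so successive shifts are 3, 4, 5, ….
Undoing it on vatxk: v−3=s, a−4=w, t−5=o, x−6=r, k−7=d.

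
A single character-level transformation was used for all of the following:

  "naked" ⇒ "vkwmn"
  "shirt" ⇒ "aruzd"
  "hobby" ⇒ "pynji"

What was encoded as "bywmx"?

Shifts by position in naked: pos 0: n→v (+8), pos 1: a→k (+10), pos 2: k→w (+12), pos 3: e→m (+8), pos 4: d→n (+10) — repeating every 3. The shifts repeat in a cycle of length 3: positions 0,1,… shift by +8, +10, +12, then the pattern repeats.
Reversing it on bywmx: b−8=t, y−10=o, w−12=k, m−8=e, x−10=n.

token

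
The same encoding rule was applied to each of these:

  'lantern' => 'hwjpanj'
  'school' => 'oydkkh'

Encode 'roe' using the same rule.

nka

It's a constant shift of +22 (ROT22).
On roe: r+22=n, o+22=k, e+22=a.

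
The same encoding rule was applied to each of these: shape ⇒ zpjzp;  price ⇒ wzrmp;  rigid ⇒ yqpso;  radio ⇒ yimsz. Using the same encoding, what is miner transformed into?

In shape: s→z is +7, h→p is +8, a→j is +9, p→z is +10 — the shift increases by 1 each position. Letter i (0-indexed) is shifted by i+7, so successive shifts are 7, 8, 9, ….
Applying it to miner: m+7=t, i+8=q, n+9=w, e+10=o, r+11=c.

tqwoc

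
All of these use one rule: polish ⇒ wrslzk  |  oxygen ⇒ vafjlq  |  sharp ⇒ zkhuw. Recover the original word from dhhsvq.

Shifts by position in polish: pos 0: p→w (+7), pos 1: o→r (+3), pos 2: l→s (+7), pos 3: i→l (+3) — repeating every 2. It's a Vigenère-style cipher with numeric key [7,3]: position i shifts by key[i mod 2].
Undoing it on dhhsvq: d−7=w, h−3=e, h−7=a, s−3=p, v−7=o, q−3=n.

weapon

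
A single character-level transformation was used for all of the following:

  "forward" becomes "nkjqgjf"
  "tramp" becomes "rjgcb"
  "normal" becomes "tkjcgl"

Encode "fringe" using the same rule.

njmtew

f(5)→n(13) and o(14)→k(10) fit y≡17x+6 (mod 26); the inverse of 17 mod 26 is 23. Treating letters as 0–25, the rule is x ↦ 17x + 6 (mod 26).
Applying it to fringe: f(5)→17·5+6≡13=n; r(17)→17·17+6≡9=j; i(8)→17·8+6≡12=m; n(13)→17·13+6≡19=t; g(6)→17·6+6≡4=e; e(4)→17·4+6≡22=w (all mod 26).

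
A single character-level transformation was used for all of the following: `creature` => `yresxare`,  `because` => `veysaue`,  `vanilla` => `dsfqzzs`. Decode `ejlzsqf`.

explain

c(2)→y(24) and r(17)→r(17) fit y≡3x+18 (mod 26); the inverse of 3 mod 26 is 9. Each letter's alphabet position (a=0..z=25) is mapped through 3·x+18 mod 26 — an affine cipher.
Decoding ejlzsqf: e(4)→9·(4−18)≡4=e; j(9)→9·(9−18)≡23=x; l(11)→9·(11−18)≡15=p; z(25)→9·(25−18)≡11=l; s(18)→9·(18−18)≡0=a; q(16)→9·(16−18)≡8=i; f(5)→9·(5−18)≡13=n (all mod 26).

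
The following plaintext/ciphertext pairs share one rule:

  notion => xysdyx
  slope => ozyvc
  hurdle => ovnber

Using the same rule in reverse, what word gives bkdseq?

The output letters match the input read backwards, each shifted +10: notion reversed is noiton. Two steps: reverse the string, then apply a Caesar shift of +10.
Decoding bkdseq: shift back: b−10=r, k−10=a, d−10=t, s−10=i, e−10=u, q−10=g → ratiug; then reverse → guitar.

guitar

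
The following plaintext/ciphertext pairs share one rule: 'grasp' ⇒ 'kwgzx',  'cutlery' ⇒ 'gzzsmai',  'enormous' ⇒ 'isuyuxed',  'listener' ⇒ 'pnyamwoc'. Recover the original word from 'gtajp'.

couch

Letter i (0-indexed) is shifted by i+4, so successive shifts are 4, 5, 6, ….
Decoding gtajp: g−4=c, t−5=o, a−6=u, j−7=c, p−8=h.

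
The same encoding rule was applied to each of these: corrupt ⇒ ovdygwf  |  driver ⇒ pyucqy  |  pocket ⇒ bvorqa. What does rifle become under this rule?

dprsq

It's a Vigenère-style cipher with numeric key [12,7]: position i shifts by key[i mod 2].
Applying it to rifle: r+12=d, i+7=p, f+12=r, l+7=s, e+12=q.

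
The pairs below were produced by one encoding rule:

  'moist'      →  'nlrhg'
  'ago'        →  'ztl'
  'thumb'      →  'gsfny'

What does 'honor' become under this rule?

Letters are reflected about the middle of the alphabet (position → 25−position): Atbash.
On honor: h↔s, o↔l, n↔m, o↔l, r↔i.

slmli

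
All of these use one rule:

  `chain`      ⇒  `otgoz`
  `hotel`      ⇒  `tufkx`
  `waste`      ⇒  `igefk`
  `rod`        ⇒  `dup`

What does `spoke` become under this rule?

The shift depends on letter class: consonant c→o is +12, but vowel a→g is +6. Vowels shift forward by 6 and consonants shift forward by 12.
On spoke: s(cons)+12=e, p(cons)+12=b, o(vowel)+6=u, k(cons)+12=w, e(vowel)+6=k.

ebuwk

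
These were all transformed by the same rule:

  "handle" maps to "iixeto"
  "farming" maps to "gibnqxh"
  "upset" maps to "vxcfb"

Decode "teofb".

sweet

Shifts by position in handle: pos 0: h→i (+1), pos 1: a→i (+8), pos 2: n→x (+10), pos 3: d→e (+1), pos 4: l→t (+8), pos 5: e→o (+10) — repeating every 3. The shifts repeat in a cycle of length 3: positions 0,1,… shift by +1, +8, +10, then the pattern repeats.
Decoding teofb: t−1=s, e−8=w, o−10=e, f−1=e, b−8=t.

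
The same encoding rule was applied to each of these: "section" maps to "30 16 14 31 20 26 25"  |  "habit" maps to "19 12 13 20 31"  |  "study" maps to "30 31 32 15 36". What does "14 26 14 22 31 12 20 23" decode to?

s is letter #19 and maps to 30: an offset of 11. Each letter is replaced by its alphabet position (a=1..z=26) + 11.
Decoding 14 26 14 22 31 12 20 23: 14→(14−11)÷1=3=c, 26→(26−11)÷1=15=o, 14→(14−11)÷1=3=c, 22→(22−11)÷1=11=k, 31→(31−11)÷1=20=t, 12→(12−11)÷1=1=a, 20→(20−11)÷1=9=i, 23→(23−11)÷1=12=l.

cocktail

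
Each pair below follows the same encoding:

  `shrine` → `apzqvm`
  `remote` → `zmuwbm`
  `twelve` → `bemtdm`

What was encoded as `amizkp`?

Compare letters: s→a is +8, h→p is +8, r→z is +8 — a constant shift. This is a Caesar cipher with shift 8.
Decoding amizkp: a−8=s, m−8=e, i−8=a, z−8=r, k−8=c, p−8=h.

search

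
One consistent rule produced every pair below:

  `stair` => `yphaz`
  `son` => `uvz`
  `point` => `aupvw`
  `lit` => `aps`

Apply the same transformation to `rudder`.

ylkkby

Read the word backwards and shift each letter +7.
Applying it to rudder: reverse → reddur; then shift: r+7=y, e+7=l, d+7=k, d+7=k, u+7=b, r+7=y.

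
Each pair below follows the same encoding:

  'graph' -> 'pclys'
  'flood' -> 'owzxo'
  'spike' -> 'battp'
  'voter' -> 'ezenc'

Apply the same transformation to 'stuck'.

beflv

Shifts by position in graph: pos 0: g→p (+9), pos 1: r→c (+11), pos 2: a→l (+11), pos 3: p→y (+9), pos 4: h→s (+11) — repeating every 3. It's a Vigenère-style cipher with numeric key [9,11,11]: position i shifts by key[i mod 3].
Applying it to stuck: s+9=b, t+11=e, u+11=f, c+9=l, k+11=v.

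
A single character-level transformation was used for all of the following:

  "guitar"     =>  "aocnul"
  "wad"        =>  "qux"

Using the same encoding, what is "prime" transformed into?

Compare letters: g→a is +20, u→o is +20, i→c is +20 — a constant shift. It's a constant shift of +20 (ROT20).
Applying it to prime: p+20=j, r+20=l, i+20=c, m+20=g, e+20=y.

jlcgy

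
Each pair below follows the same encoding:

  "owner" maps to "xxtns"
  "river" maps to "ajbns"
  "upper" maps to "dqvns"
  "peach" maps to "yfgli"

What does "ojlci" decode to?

fifth

Shifts by position in owner: pos 0: o→x (+9), pos 1: w→x (+1), pos 2: n→t (+6), pos 3: e→n (+9), pos 4: r→s (+1) — repeating every 3. The shifts repeat in a cycle of length 3: positions 0,1,… shift by +9, +1, +6, then the pattern repeats.
Undoing it on ojlci: o−9=f, j−1=i, l−6=f, c−9=t, i−1=h.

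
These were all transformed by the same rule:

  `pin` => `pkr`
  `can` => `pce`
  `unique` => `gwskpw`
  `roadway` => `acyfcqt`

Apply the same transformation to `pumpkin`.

The output letters match the input read backwards, each shifted +2: pin reversed is nip. The word is reversed, then every letter is shifted forward by 2.
On pumpkin: reverse → nikpmup; then shift: n+2=p, i+2=k, k+2=m, p+2=r, m+2=o, u+2=w, p+2=r.

pkmrowr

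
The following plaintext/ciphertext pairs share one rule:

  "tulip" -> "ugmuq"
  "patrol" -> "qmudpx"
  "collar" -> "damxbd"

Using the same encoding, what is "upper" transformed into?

vbqqs

Shifts by position in tulip: pos 0: t→u (+1), pos 1: u→g (+12), pos 2: l→m (+1), pos 3: i→u (+12) — repeating every 2. The shifts repeat in a cycle of length 2: positions 0,1,… shift by +1, +12, then the pattern repeats.
For upper: u+1=v, p+12=b, p+1=q, e+12=q, r+1=s.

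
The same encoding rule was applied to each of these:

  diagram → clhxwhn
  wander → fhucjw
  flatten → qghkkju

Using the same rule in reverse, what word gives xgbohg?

d(3)→c(2) and i(8)→l(11) fit y≡7x+7 (mod 26); the inverse of 7 mod 26 is 15. Each letter's alphabet position (a=0..z=25) is mapped through 7·x+7 mod 26 — an affine cipher.
Undoing it on xgbohg: x(23)→15·(23−7)≡6=g; g(6)→15·(6−7)≡11=l; b(1)→15·(1−7)≡14=o; o(14)→15·(14−7)≡1=b; h(7)→15·(7−7)≡0=a; g(6)→15·(6−7)≡11=l (all mod 26).

global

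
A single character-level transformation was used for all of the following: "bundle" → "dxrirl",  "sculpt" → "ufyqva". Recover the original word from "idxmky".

Each letter shifts forward by (position + 2), i.e. 2, 3, 4, … — the shift grows by one for each successive letter.
Decoding idxmky: i−2=g, d−3=a, x−4=t, m−5=h, k−6=e, y−7=r.

gather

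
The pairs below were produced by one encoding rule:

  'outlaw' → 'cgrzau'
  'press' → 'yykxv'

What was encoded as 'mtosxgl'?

farming

The word is reversed, then every letter is shifted forward by 6.
Decoding mtosxgl: shift back: m−6=g, t−6=n, o−6=i, s−6=m, x−6=r, g−6=a, l−6=f → gnimraf; then reverse → farming.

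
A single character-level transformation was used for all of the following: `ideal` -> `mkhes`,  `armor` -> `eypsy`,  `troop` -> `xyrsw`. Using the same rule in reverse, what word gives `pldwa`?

least

Shifts by position in ideal: pos 0: i→m (+4), pos 1: d→k (+7), pos 2: e→h (+3), pos 3: a→e (+4), pos 4: l→s (+7) — repeating every 3. The shifts repeat in a cycle of length 3: positions 0,1,… shift by +4, +7, +3, then the pattern repeats.
Undoing it on pldwa: p−4=l, l−7=e, d−3=a, w−4=s, a−7=t.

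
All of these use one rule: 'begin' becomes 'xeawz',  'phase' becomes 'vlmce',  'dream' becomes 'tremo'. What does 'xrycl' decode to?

b(1)→x(23) and e(4)→e(4) fit y≡11x+12 (mod 26); the inverse of 11 mod 26 is 19. Each letter's alphabet position (a=0..z=25) is mapped through 11·x+12 mod 26 — an affine cipher.
Decoding xrycl: x(23)→19·(23−12)≡1=b; r(17)→19·(17−12)≡17=r; y(24)→19·(24−12)≡20=u; c(2)→19·(2−12)≡18=s; l(11)→19·(11−12)≡7=h (all mod 26).

brush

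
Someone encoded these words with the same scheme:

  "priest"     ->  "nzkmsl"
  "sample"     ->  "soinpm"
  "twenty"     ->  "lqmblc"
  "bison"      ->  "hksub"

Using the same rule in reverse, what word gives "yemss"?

Each letter's alphabet position (a=0..z=25) is mapped through 19·x+14 mod 26 — an affine cipher.
Reversing it on yemss: y(24)→11·(24−14)≡6=g; e(4)→11·(4−14)≡20=u; m(12)→11·(12−14)≡4=e; s(18)→11·(18−14)≡18=s; s(18)→11·(18−14)≡18=s (all mod 26).

guess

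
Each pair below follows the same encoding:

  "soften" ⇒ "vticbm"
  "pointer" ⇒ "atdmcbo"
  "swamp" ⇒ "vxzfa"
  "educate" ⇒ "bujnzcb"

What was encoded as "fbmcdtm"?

s(18)→v(21) and o(14)→t(19) fit y≡7x+25 (mod 26); the inverse of 7 mod 26 is 15. Each letter's alphabet position (a=0..z=25) is mapped through 7·x+25 mod 26 — an affine cipher.
Reversing it on fbmcdtm: f(5)→15·(5−25)≡12=m; b(1)→15·(1−25)≡4=e; m(12)→15·(12−25)≡13=n; c(2)→15·(2−25)≡19=t; d(3)→15·(3−25)≡8=i; t(19)→15·(19−25)≡14=o; m(12)→15·(12−25)≡13=n (all mod 26).

mention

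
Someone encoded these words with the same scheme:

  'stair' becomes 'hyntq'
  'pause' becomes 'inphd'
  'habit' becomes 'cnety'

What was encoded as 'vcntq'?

chair

s(18)→h(7) and t(19)→y(24) fit y≡17x+13 (mod 26); the inverse of 17 mod 26 is 23. This is an affine cipher: with a=0,…,z=25, each position x becomes (17x+13) mod 26.
Undoing it on vcntq: v(21)→23·(21−13)≡2=c; c(2)→23·(2−13)≡7=h; n(13)→23·(13−13)≡0=a; t(19)→23·(19−13)≡8=i; q(16)→23·(16−13)≡17=r (all mod 26).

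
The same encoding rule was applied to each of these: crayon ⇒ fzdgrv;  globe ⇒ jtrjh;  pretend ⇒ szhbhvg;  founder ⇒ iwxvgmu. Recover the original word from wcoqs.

tulip

Shifts by position in crayon: pos 0: c→f (+3), pos 1: r→z (+8), pos 2: a→d (+3), pos 3: y→g (+8) — repeating every 2. It's a Vigenère-style cipher with numeric key [3,8]: position i shifts by key[i mod 2].
Undoing it on wcoqs: w−3=t, c−8=u, o−3=l, q−8=i, s−3=p.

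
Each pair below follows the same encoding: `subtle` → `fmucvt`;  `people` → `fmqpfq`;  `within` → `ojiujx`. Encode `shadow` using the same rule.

xpebit

Read the word backwards and shift each letter +1.
On shadow: reverse → wodahs; then shift: w+1=x, o+1=p, d+1=e, a+1=b, h+1=i, s+1=t.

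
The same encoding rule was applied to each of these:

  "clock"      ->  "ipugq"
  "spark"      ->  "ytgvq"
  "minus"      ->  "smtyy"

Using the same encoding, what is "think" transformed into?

zlorq

Shifts by position in clock: pos 0: c→i (+6), pos 1: l→p (+4), pos 2: o→u (+6), pos 3: c→g (+4) — repeating every 2. A repeating key of period 2 is used — shifts +6, +4 over and over.
Applying it to think: t+6=z, h+4=l, i+6=o, n+4=r, k+6=q.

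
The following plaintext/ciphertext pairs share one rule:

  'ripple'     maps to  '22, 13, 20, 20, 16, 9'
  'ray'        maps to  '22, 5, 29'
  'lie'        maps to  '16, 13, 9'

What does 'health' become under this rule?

Each letter is replaced by its alphabet position (a=1..z=26) + 4.
On health: h=8→12, e=5→9, a=1→5, l=12→16, t=20→24, h=8→12.

12, 9, 5, 16, 24, 12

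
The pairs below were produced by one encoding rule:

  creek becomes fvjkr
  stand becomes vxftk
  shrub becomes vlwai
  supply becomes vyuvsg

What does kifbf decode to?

In creek: c→f is +3, r→v is +4, e→j is +5, e→k is +6 — the shift increases by 1 each position. Each letter shifts forward by (position + 3), i.e. 3, 4, 5, … — the shift grows by one for each successive letter.
Decoding kifbf: k−3=h, i−4=e, f−5=a, b−6=v, f−7=y.

heavy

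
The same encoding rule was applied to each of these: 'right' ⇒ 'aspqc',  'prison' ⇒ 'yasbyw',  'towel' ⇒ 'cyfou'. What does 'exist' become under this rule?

Vowels shift forward by 10 and consonants shift forward by 9.
Applying it to exist: e(vowel)+10=o, x(cons)+9=g, i(vowel)+10=s, s(cons)+9=b, t(cons)+9=c.

ogsbc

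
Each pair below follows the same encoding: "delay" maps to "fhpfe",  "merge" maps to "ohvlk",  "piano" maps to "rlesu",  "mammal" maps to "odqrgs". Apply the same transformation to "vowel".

xrajr

The shift increases by 1 at each position, starting from +2: 2, 3, 4, ….
On vowel: v+2=x, o+3=r, w+4=a, e+5=j, l+6=r.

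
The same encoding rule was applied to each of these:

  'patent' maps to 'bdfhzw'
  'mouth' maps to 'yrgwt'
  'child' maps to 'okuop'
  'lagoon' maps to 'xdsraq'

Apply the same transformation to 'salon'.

Shifts by position in patent: pos 0: p→b (+12), pos 1: a→d (+3), pos 2: t→f (+12), pos 3: e→h (+3) — repeating every 2. It's a Vigenère-style cipher with numeric key [12,3]: position i shifts by key[i mod 2].
Applying it to salon: s+12=e, a+3=d, l+12=x, o+3=r, n+12=z.

edxrz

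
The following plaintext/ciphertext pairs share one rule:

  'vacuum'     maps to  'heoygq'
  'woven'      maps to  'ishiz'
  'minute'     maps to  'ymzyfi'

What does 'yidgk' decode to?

mercy

Shifts by position in vacuum: pos 0: v→h (+12), pos 1: a→e (+4), pos 2: c→o (+12), pos 3: u→y (+4) — repeating every 2. The shifts repeat in a cycle of length 2: positions 0,1,… shift by +12, +4, then the pattern repeats.
Undoing it on yidgk: y−12=m, i−4=e, d−12=r, g−4=c, k−12=y.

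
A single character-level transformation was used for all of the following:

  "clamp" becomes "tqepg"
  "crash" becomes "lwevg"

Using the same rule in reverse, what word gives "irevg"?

The output letters match the input read backwards, each shifted +4: clamp reversed is pmalc. The word is reversed, then every letter is shifted forward by 4.
Decoding irevg: shift back: i−4=e, r−4=n, e−4=a, v−4=r, g−4=c → enarc; then reverse → crane.

crane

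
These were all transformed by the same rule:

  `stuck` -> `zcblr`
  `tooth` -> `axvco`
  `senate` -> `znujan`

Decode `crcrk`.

vivid

Shifts by position in stuck: pos 0: s→z (+7), pos 1: t→c (+9), pos 2: u→b (+7), pos 3: c→l (+9) — repeating every 2. The shifts repeat in a cycle of length 2: positions 0,1,… shift by +7, +9, then the pattern repeats.
Undoing it on crcrk: c−7=v, r−9=i, c−7=v, r−9=i, k−7=d.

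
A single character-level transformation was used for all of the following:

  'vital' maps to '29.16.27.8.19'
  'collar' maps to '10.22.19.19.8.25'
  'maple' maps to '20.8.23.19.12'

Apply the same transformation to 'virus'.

v is letter #22 and maps to 29: an offset of 7. Each letter is replaced by its alphabet position (a=1..z=26) + 7.
Applying it to virus: v=22→29, i=9→16, r=18→25, u=21→28, s=19→26.

29.16.25.28.26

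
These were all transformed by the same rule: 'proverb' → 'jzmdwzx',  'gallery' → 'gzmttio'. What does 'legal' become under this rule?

The output letters match the input read backwards, each shifted +8: proverb reversed is brevorp. Read the word backwards and shift each letter +8.
For legal: reverse → lagel; then shift: l+8=t, a+8=i, g+8=o, e+8=m, l+8=t.

tiomt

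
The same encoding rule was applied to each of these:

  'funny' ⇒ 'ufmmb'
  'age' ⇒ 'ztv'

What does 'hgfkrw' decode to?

Letters are reflected about the middle of the alphabet (position → 25−position): Atbash.
Decoding hgfkrw: h↔s, g↔t, f↔u, k↔p, r↔i, w↔d.

stupid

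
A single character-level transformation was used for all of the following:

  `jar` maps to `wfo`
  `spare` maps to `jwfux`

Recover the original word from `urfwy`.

The output letters match the input read backwards, each shifted +5: jar reversed is raj. Two steps: reverse the string, then apply a Caesar shift of +5.
Decoding urfwy: shift back: u−5=p, r−5=m, f−5=a, w−5=r, y−5=t → pmart; then reverse → tramp.

tramp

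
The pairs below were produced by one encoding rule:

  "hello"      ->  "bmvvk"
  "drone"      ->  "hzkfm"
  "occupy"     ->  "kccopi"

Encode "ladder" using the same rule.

vshhmz

h(7)→b(1) and e(4)→m(12) fit y≡5x+18 (mod 26); the inverse of 5 mod 26 is 21. Treating letters as 0–25, the rule is x ↦ 5x + 18 (mod 26).
For ladder: l(11)→5·11+18≡21=v; a(0)→5·0+18≡18=s; d(3)→5·3+18≡7=h; d(3)→5·3+18≡7=h; e(4)→5·4+18≡12=m; r(17)→5·17+18≡25=z (all mod 26).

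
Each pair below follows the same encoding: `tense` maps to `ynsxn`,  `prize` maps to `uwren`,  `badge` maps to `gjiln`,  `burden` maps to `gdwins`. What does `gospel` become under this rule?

The shift depends on letter class: consonant t→y is +5, but vowel e→n is +9. Vowels shift forward by 9 and consonants shift forward by 5.
For gospel: g(cons)+5=l, o(vowel)+9=x, s(cons)+5=x, p(cons)+5=u, e(vowel)+9=n, l(cons)+5=q.

lxxunq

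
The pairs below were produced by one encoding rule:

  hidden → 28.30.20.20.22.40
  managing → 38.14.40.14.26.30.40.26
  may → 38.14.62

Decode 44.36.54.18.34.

pluck

h(#8)→28 and i(#9)→30: differences scale by 2, so n = 2·pos + 12. The formula is n = 2×(alphabet index, a=1) + 12.
Undoing it on 44.36.54.18.34: 44→(44−12)÷2=16=p, 36→(36−12)÷2=12=l, 54→(54−12)÷2=21=u, 18→(18−12)÷2=3=c, 34→(34−12)÷2=11=k.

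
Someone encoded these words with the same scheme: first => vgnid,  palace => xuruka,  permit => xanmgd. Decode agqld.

eight

f(5)→v(21) and i(8)→g(6) fit y≡21x+20 (mod 26); the inverse of 21 mod 26 is 5. This is an affine cipher: with a=0,…,z=25, each position x becomes (21x+20) mod 26.
Undoing it on agqld: a(0)→5·(0−20)≡4=e; g(6)→5·(6−20)≡8=i; q(16)→5·(16−20)≡6=g; l(11)→5·(11−20)≡7=h; d(3)→5·(3−20)≡19=t (all mod 26).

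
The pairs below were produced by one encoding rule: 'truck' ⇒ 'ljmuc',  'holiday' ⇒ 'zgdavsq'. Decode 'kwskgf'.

season

Compare letters: t→l is +18, r→j is +18, u→m is +18 — a constant shift. Every letter moves 18 places later in the alphabet, wrapping around z→a.
Reversing it on kwskgf: k−18=s, w−18=e, s−18=a, k−18=s, g−18=o, f−18=n.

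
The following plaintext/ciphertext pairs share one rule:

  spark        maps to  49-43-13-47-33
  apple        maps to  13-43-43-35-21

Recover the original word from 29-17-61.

s(#19)→49 and p(#16)→43: differences scale by 2, so n = 2·pos + 11. With a=1..z=26, the number is 2·pos + 11.
Undoing it on 29-17-61: 29→(29−11)÷2=9=i, 17→(17−11)÷2=3=c, 61→(61−11)÷2=25=y.

icy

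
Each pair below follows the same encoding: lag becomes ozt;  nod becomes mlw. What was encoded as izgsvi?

rather

Each pair mirrors across the alphabet (l↔o, a↔z, g↔t): positions sum to 25. This is the alphabet-reversal cipher (Atbash): a becomes z, b becomes y, etc.
Decoding izgsvi: i↔r, z↔a, g↔t, s↔h, v↔e, i↔r.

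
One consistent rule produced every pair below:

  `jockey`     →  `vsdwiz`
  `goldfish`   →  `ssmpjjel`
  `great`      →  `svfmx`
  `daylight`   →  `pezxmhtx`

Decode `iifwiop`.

Shifts by position in jockey: pos 0: j→v (+12), pos 1: o→s (+4), pos 2: c→d (+1), pos 3: k→w (+12), pos 4: e→i (+4), pos 5: y→z (+1) — repeating every 3. It's a Vigenère-style cipher with numeric key [12,4,1]: position i shifts by key[i mod 3].
Undoing it on iifwiop: i−12=w, i−4=e, f−1=e, w−12=k, i−4=e, o−1=n, p−12=d.

weekend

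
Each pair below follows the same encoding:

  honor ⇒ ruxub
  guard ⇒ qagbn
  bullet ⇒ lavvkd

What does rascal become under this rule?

bgcmgv

The shift depends on letter class: consonant h→r is +10, but vowel o→u is +6. Vowels shift forward by 6 and consonants shift forward by 10.
For rascal: r(cons)+10=b, a(vowel)+6=g, s(cons)+10=c, c(cons)+10=m, a(vowel)+6=g, l(cons)+10=v.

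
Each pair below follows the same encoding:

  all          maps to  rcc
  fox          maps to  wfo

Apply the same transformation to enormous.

vefidflj

Compare letters: a→r is +17, l→c is +17, l→c is +17 — a constant shift. This is a Caesar cipher with shift 17.
For enormous: e+17=v, n+17=e, o+17=f, r+17=i, m+17=d, o+17=f, u+17=l, s+17=j.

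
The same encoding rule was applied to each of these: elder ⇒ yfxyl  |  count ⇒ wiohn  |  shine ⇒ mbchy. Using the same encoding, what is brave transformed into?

vlupy

Compare letters: e→y is +20, l→f is +20, d→x is +20 — a constant shift. It's a constant shift of +20 (ROT20).
On brave: b+20=v, r+20=l, a+20=u, v+20=p, e+20=y.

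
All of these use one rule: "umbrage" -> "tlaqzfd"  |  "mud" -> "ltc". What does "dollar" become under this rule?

Compare letters: u→t is +25, m→l is +25, b→a is +25 — a constant shift. This is a Caesar cipher with shift 25.
For dollar: d+25=c, o+25=n, l+25=k, l+25=k, a+25=z, r+25=q.

cnkkzq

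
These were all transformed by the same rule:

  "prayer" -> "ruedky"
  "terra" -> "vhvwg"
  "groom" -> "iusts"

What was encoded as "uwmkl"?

stiff

In prayer: p→r is +2, r→u is +3, a→e is +4, y→d is +5 — the shift increases by 1 each position. The shift increases by 1 at each position, starting from +2: 2, 3, 4, ….
Reversing it on uwmkl: u−2=s, w−3=t, m−4=i, k−5=f, l−6=f.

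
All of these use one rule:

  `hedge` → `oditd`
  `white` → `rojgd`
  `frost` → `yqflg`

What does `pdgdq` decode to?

meter

h(7)→o(14) and e(4)→d(3) fit y≡21x+23 (mod 26); the inverse of 21 mod 26 is 5. Each letter's alphabet position (a=0..z=25) is mapped through 21·x+23 mod 26 — an affine cipher.
Decoding pdgdq: p(15)→5·(15−23)≡12=m; d(3)→5·(3−23)≡4=e; g(6)→5·(6−23)≡19=t; d(3)→5·(3−23)≡4=e; q(16)→5·(16−23)≡17=r (all mod 26).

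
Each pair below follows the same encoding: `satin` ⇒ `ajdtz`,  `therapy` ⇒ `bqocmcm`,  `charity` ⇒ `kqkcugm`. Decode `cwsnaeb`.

unicorn

The shift increases by 1 at each position, starting from +8: 8, 9, 10, ….
Reversing it on cwsnaeb: c−8=u, w−9=n, s−10=i, n−11=c, a−12=o, e−13=r, b−14=n.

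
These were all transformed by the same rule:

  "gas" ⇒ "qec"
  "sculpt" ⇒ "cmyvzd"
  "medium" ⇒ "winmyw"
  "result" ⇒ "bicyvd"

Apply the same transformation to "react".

biemd

The shift depends on letter class: consonant g→q is +10, but vowel a→e is +4. The rule splits by letter class: vowels +4, consonants +10.
For react: r(cons)+10=b, e(vowel)+4=i, a(vowel)+4=e, c(cons)+10=m, t(cons)+10=d.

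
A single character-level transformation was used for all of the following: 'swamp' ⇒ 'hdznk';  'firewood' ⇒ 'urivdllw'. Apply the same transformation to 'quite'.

jfrgv

This is the alphabet-reversal cipher (Atbash): a becomes z, b becomes y, etc.
Applying it to quite: q↔j, u↔f, i↔r, t↔g, e↔v.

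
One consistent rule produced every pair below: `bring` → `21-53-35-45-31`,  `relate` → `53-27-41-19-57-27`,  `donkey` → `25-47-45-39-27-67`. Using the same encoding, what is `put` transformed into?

b(#2)→21 and r(#18)→53: differences scale by 2, so n = 2·pos + 17. The formula is n = 2×(alphabet index, a=1) + 17.
On put: p=16→49, u=21→59, t=20→57.

49-59-57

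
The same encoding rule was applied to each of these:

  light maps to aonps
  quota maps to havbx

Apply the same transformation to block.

The output letters match the input read backwards, each shifted +7: light reversed is thgil. Read the word backwards and shift each letter +7.
On block: reverse → kcolb; then shift: k+7=r, c+7=j, o+7=v, l+7=s, b+7=i.

rjvsi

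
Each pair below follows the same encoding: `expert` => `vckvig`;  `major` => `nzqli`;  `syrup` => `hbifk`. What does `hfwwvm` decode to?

Each pair mirrors across the alphabet (e↔v, x↔c, p↔k): positions sum to 25. Each letter is replaced by its mirror in the alphabet: a↔z, b↔y, c↔x, and so on (the Atbash cipher).
Undoing it on hfwwvm: h↔s, f↔u, w↔d, w↔d, v↔e, m↔n.

sudden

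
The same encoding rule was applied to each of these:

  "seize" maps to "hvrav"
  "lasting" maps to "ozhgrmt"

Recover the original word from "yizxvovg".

bracelet

Each pair mirrors across the alphabet (s↔h, e↔v, i↔r): positions sum to 25. Each letter is replaced by its mirror in the alphabet: a↔z, b↔y, c↔x, and so on (the Atbash cipher).
Reversing it on yizxvovg: y↔b, i↔r, z↔a, x↔c, v↔e, o↔l, v↔e, g↔t.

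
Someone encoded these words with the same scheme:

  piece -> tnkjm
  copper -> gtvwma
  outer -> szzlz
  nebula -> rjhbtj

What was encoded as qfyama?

In piece: p→t is +4, i→n is +5, e→k is +6, c→j is +7 — the shift increases by 1 each position. The shift increases by 1 at each position, starting from +4: 4, 5, 6, ….
Undoing it on qfyama: q−4=m, f−5=a, y−6=s, a−7=t, m−8=e, a−9=r.

master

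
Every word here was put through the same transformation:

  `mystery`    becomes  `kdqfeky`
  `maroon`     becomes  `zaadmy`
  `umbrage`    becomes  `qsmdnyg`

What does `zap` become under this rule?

bml

The output letters match the input read backwards, each shifted +12: mystery reversed is yretsym. Two steps: reverse the string, then apply a Caesar shift of +12.
Applying it to zap: reverse → paz; then shift: p+12=b, a+12=m, z+12=l.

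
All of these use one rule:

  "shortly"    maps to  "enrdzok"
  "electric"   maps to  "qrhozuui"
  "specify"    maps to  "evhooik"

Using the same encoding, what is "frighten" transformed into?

rxlsnwqt

Shifts by position in shortly: pos 0: s→e (+12), pos 1: h→n (+6), pos 2: o→r (+3), pos 3: r→d (+12), pos 4: t→z (+6), pos 5: l→o (+3) — repeating every 3. It's a Vigenère-style cipher with numeric key [12,6,3]: position i shifts by key[i mod 3].
On frighten: f+12=r, r+6=x, i+3=l, g+12=s, h+6=n, t+3=w, e+12=q, n+6=t.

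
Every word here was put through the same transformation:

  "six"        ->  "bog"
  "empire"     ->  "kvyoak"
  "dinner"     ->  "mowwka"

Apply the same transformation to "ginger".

powpka

The shift depends on letter class: consonant s→b is +9, but vowel i→o is +6. Vowels shift forward by 6 and consonants shift forward by 9.
On ginger: g(cons)+9=p, i(vowel)+6=o, n(cons)+9=w, g(cons)+9=p, e(vowel)+6=k, r(cons)+9=a.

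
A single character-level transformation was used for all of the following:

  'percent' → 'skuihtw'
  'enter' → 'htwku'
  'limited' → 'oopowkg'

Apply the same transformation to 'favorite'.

Shifts by position in percent: pos 0: p→s (+3), pos 1: e→k (+6), pos 2: r→u (+3), pos 3: c→i (+6) — repeating every 2. A repeating key of period 2 is used — shifts +3, +6 over and over.
For favorite: f+3=i, a+6=g, v+3=y, o+6=u, r+3=u, i+6=o, t+3=w, e+6=k.

igyuuowk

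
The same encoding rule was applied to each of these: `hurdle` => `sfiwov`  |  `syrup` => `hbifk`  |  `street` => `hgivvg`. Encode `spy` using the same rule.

hkb

Each pair mirrors across the alphabet (h↔s, u↔f, r↔i): positions sum to 25. This is the alphabet-reversal cipher (Atbash): a becomes z, b becomes y, etc.
For spy: s↔h, p↔k, y↔b.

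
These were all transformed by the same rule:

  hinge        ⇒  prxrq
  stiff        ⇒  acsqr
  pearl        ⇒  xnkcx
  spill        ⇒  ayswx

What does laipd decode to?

dryer

In hinge: h→p is +8, i→r is +9, n→x is +10, g→r is +11 — the shift increases by 1 each position. The shift increases by 1 at each position, starting from +8: 8, 9, 10, ….
Undoing it on laipd: l−8=d, a−9=r, i−10=y, p−11=e, d−12=r.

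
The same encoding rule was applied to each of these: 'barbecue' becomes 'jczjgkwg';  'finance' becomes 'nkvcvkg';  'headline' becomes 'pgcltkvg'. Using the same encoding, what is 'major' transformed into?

ucrqz

The shift depends on letter class: consonant b→j is +8, but vowel a→c is +2. The rule splits by letter class: vowels +2, consonants +8.
Applying it to major: m(cons)+8=u, a(vowel)+2=c, j(cons)+8=r, o(vowel)+2=q, r(cons)+8=z.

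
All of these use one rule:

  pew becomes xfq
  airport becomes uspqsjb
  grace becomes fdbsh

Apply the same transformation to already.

zebfsmb

The output letters match the input read backwards, each shifted +1: pew reversed is wep. Read the word backwards and shift each letter +1.
Applying it to already: reverse → ydaerla; then shift: y+1=z, d+1=e, a+1=b, e+1=f, r+1=s, l+1=m, a+1=b.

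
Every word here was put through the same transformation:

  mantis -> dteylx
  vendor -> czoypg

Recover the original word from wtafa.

The output letters match the input read backwards, each shifted +11: mantis reversed is sitnam. Read the word backwards and shift each letter +11.
Undoing it on wtafa: shift back: w−11=l, t−11=i, a−11=p, f−11=u, a−11=p → lipup; then reverse → pupil.

pupil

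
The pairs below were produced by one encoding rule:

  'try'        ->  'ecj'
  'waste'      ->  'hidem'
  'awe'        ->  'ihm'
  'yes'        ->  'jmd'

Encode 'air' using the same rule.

iqc

Two shifts are in play — +8 for a/e/i/o/u, +11 for every other letter.
On air: a(vowel)+8=i, i(vowel)+8=q, r(cons)+11=c.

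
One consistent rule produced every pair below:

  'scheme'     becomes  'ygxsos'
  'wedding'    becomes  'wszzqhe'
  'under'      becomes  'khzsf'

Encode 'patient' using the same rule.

turqshr

s(18)→y(24) and c(2)→g(6) fit y≡19x+20 (mod 26); the inverse of 19 mod 26 is 11. Treating letters as 0–25, the rule is x ↦ 19x + 20 (mod 26).
On patient: p(15)→19·15+20≡19=t; a(0)→19·0+20≡20=u; t(19)→19·19+20≡17=r; i(8)→19·8+20≡16=q; e(4)→19·4+20≡18=s; n(13)→19·13+20≡7=h; t(19)→19·19+20≡17=r (all mod 26).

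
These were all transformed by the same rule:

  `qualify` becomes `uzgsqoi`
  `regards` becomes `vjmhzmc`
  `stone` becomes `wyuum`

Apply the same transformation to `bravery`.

In qualify: q→u is +4, u→z is +5, a→g is +6, l→s is +7 — the shift increases by 1 each position. The shift increases by 1 at each position, starting from +4: 4, 5, 6, ….
On bravery: b+4=f, r+5=w, a+6=g, v+7=c, e+8=m, r+9=a, y+10=i.

fwgcmai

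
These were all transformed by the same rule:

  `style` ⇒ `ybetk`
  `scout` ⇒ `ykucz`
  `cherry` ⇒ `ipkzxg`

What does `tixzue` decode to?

narrow

Shifts by position in style: pos 0: s→y (+6), pos 1: t→b (+8), pos 2: y→e (+6), pos 3: l→t (+8) — repeating every 2. It's a Vigenère-style cipher with numeric key [6,8]: position i shifts by key[i mod 2].
Undoing it on tixzue: t−6=n, i−8=a, x−6=r, z−8=r, u−6=o, e−8=w.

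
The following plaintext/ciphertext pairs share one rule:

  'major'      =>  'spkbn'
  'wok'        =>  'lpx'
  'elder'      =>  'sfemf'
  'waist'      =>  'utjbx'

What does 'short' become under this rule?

uspit

Two steps: reverse the string, then apply a Caesar shift of +1.
For short: reverse → trohs; then shift: t+1=u, r+1=s, o+1=p, h+1=i, s+1=t.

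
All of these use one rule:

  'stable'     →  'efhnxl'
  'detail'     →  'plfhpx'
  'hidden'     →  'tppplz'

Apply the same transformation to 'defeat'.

plrlhf

The shift depends on letter class: consonant s→e is +12, but vowel a→h is +7. Vowels shift forward by 7 and consonants shift forward by 12.
For defeat: d(cons)+12=p, e(vowel)+7=l, f(cons)+12=r, e(vowel)+7=l, a(vowel)+7=h, t(cons)+12=f.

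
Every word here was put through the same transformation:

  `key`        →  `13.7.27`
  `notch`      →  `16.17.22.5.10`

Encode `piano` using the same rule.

18.11.3.16.17

Letters become their 1-based position plus 2 (so a→3, b→4, …).
On piano: p=16→18, i=9→11, a=1→3, n=14→16, o=15→17.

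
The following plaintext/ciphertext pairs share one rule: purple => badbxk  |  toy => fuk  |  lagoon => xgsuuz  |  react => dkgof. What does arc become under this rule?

Two shifts are in play — +6 for a/e/i/o/u, +12 for every other letter.
For arc: a(vowel)+6=g, r(cons)+12=d, c(cons)+12=o.

gdo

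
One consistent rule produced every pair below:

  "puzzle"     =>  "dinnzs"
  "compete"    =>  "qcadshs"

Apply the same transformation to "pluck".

dziqy

Compare letters: p→d is +14, u→i is +14, z→n is +14 — a constant shift. It's a constant shift of +14 (ROT14).
Applying it to pluck: p+14=d, l+14=z, u+14=i, c+14=q, k+14=y.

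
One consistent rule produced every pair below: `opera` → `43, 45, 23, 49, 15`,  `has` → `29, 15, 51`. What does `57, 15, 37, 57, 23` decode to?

valve

o(#15)→43 and p(#16)→45: differences scale by 2, so n = 2·pos + 13. With a=1..z=26, the number is 2·pos + 13.
Reversing it on 57, 15, 37, 57, 23: 57→(57−13)÷2=22=v, 15→(15−13)÷2=1=a, 37→(37−13)÷2=12=l, 57→(57−13)÷2=22=v, 23→(23−13)÷2=5=e.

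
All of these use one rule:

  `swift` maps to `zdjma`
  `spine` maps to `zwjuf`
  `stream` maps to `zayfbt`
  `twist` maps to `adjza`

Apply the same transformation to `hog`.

opn

The shift depends on letter class: consonant s→z is +7, but vowel i→j is +1. The rule splits by letter class: vowels +1, consonants +7.
For hog: h(cons)+7=o, o(vowel)+1=p, g(cons)+7=n.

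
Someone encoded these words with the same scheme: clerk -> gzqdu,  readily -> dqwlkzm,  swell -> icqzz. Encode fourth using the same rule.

This is an affine cipher: with a=0,…,z=25, each position x becomes (5x+22) mod 26.
Applying it to fourth: f(5)→5·5+22≡21=v; o(14)→5·14+22≡14=o; u(20)→5·20+22≡18=s; r(17)→5·17+22≡3=d; t(19)→5·19+22≡13=n; h(7)→5·7+22≡5=f (all mod 26).

vosdnf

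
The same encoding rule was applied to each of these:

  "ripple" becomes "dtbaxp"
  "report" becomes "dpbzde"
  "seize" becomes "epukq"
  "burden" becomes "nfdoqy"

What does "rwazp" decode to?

flood

Shifts by position in ripple: pos 0: r→d (+12), pos 1: i→t (+11), pos 2: p→b (+12), pos 3: p→a (+11) — repeating every 2. The shifts repeat in a cycle of length 2: positions 0,1,… shift by +12, +11, then the pattern repeats.
Decoding rwazp: r−12=f, w−11=l, a−12=o, z−11=o, p−12=d.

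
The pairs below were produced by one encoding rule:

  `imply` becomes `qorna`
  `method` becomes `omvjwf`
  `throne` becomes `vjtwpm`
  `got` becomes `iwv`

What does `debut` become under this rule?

The shift depends on letter class: consonant m→o is +2, but vowel i→q is +8. The rule splits by letter class: vowels +8, consonants +2.
On debut: d(cons)+2=f, e(vowel)+8=m, b(cons)+2=d, u(vowel)+8=c, t(cons)+2=v.

fmdcv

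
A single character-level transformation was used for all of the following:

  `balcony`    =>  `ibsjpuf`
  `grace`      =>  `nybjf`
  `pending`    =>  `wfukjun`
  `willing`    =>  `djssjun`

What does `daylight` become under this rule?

kbfsjnoa

The shift depends on letter class: consonant b→i is +7, but vowel a→b is +1. The rule splits by letter class: vowels +1, consonants +7.
Applying it to daylight: d(cons)+7=k, a(vowel)+1=b, y(cons)+7=f, l(cons)+7=s, i(vowel)+1=j, g(cons)+7=n, h(cons)+7=o, t(cons)+7=a.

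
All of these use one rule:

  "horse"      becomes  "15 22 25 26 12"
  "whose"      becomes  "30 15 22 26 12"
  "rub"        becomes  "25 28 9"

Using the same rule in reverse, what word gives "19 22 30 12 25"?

h is letter #8 and maps to 15: an offset of 7. The number is (letter's place in the alphabet, a=1) + 7.
Decoding 19 22 30 12 25: 19→(19−7)÷1=12=l, 22→(22−7)÷1=15=o, 30→(30−7)÷1=23=w, 12→(12−7)÷1=5=e, 25→(25−7)÷1=18=r.

lower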